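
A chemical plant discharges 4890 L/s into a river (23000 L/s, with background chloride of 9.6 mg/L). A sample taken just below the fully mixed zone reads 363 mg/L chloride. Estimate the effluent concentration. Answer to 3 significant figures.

2030 mg/L

Mass balance: 23000·9.600 + 4890·Cₑ = 27890·363.0
→ Cₑ = (27890·363.0 − 23000·9.600) / 4890 = 2025 mg/L.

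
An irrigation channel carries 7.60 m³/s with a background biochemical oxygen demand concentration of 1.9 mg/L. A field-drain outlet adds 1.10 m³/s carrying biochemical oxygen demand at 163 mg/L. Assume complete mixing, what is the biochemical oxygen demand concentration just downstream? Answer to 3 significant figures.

22.3 mg/L

Mixed concentration C = ΣQC/ΣQ = (7.600·1.900 + 1.100·163.0) / 8.700 = 193.7/8.700 = 22.27 mg/L.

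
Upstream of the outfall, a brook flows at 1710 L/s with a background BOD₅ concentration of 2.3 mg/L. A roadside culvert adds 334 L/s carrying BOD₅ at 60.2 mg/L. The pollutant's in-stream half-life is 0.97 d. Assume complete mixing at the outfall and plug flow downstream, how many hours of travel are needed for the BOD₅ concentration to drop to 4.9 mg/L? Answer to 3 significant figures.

29.4 h

Mixed concentration C = ΣQC/ΣQ = (1710·2.300 + 334.0·60.20) / 2044 = 24040/2044 = 11.76 mg/L.
Half-life 0.97 d → k = ln 2 / 0.97 = 0.7146 d⁻¹.
11.76·exp(−k·t) = 4.9 → t = ln(11.76/4.9)/k = 105900 s = 29.41 h.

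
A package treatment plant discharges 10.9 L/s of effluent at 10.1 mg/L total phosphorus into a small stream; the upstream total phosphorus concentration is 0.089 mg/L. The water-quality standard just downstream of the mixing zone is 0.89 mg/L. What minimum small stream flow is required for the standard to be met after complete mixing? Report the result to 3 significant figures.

Set C_mix = 0.89: (Q·0.08900 + 10.90·10.10) / (Q + 10.90) = 0.89
→ Q = 10.90·(10.10 − 0.89)/(0.89 − 0.08900) = 125.3 L/s.

125 L/s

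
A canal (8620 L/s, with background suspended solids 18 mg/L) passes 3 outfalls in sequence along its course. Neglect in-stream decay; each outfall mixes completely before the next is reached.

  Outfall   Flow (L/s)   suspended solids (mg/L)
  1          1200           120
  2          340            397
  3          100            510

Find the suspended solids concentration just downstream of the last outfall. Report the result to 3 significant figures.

47.3 mg/L

After outfall 1: Q = 8620 + 1200 = 9820 L/s; C = (8620·18.00 + 1200·120.0)/9820 = 30.46 mg/L.
After outfall 2: Q = 9820 + 340.0 = 10160 L/s; C = (9820·30.46 + 340.0·397.0)/10160 = 42.73 mg/L.
After outfall 3: Q = 10160 + 100.0 = 10260 L/s; C = (10160·42.73 + 100.0·510.0)/10260 = 47.28 mg/L.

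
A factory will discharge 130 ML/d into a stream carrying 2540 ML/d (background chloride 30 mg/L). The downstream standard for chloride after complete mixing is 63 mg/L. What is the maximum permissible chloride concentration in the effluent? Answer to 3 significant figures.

708 mg/L

At the limit, (Qr·Cr + Qe·Cₑ)/(Qr + Qe) = 63:
Cₑ = (2670·63 − 2540·30.00) / 130.0 = 707.8 mg/L.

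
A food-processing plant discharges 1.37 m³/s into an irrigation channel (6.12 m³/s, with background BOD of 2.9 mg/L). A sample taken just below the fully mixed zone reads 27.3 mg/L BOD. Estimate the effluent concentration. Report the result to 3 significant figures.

Mass balance: 6.120·2.900 + 1.370·Cₑ = 7.490·27.30
→ Cₑ = (7.490·27.30 − 6.120·2.900) / 1.370 = 136.3 mg/L.

136 mg/L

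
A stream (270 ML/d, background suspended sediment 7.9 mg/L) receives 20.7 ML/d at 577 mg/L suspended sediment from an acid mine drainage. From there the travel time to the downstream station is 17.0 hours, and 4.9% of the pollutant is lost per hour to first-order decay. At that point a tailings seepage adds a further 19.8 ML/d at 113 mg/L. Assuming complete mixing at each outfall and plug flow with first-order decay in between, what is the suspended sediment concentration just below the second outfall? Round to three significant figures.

26.5 mg/L

Conservation of mass: C = (270.0·7.900 + 20.70·577.0) / 290.7 = 14080/290.7 = 48.42 mg/L; combined flow 290.7 ML/d.
4.9%/h lost → k = −ln(1 − 0.049) = 0.05024 h⁻¹.
First-order decay: C = 48.42·exp(−k·t) = 48.42·0.4257 = 20.61 mg/L.
Second outfall: C = (290.7·20.61 + 19.80·113.0)/310.5 = 26.50 mg/L.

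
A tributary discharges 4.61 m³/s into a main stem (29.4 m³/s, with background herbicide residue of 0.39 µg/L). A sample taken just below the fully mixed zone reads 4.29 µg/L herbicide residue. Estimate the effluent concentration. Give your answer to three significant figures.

Mass balance: 29.40·0.3900 + 4.610·Cₑ = 34.01·4.290
→ Cₑ = (34.01·4.290 − 29.40·0.3900) / 4.610 = 29.16 µg/L.

29.2 µg/L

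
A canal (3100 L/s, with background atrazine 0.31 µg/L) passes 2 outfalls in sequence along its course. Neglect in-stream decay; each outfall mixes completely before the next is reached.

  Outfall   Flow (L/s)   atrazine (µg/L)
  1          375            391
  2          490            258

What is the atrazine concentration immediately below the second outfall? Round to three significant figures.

After outfall 1: Q = 3100 + 375.0 = 3475 L/s; C = (3100·0.3100 + 375.0·391.0)/3475 = 42.47 µg/L.
After outfall 2: Q = 3475 + 490.0 = 3965 L/s; C = (3475·42.47 + 490.0·258.0)/3965 = 69.11 µg/L.

69.1 µg/L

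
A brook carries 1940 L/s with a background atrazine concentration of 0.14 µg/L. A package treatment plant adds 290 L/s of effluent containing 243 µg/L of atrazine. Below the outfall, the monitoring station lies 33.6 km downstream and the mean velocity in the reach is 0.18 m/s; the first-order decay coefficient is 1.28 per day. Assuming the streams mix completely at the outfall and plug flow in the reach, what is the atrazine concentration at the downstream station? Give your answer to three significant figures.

Flow-weighted average: C = (1940·0.1400 + 290.0·243.0) / 2230 = 70740/2230 = 31.72 µg/L.
Travel time t = 33.6·1000 / 0.18 = 186700 s = 51.85 h.
First-order decay: C = 31.72·exp(−k·t) = 31.72·0.06295 = 1.997 µg/L.

2.00 µg/L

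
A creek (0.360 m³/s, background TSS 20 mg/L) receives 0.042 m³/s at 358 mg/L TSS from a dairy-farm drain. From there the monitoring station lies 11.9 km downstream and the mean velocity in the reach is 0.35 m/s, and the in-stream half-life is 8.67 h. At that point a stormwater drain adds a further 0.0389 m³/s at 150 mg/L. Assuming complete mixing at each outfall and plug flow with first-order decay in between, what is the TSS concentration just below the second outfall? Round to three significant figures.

36.9 mg/L

Flow-weighted average: C = (0.3600·20.00 + 0.04200·358.0) / 0.4020 = 22.24/0.4020 = 55.31 mg/L; combined flow 0.4020 m³/s.
Travel time t = 11.9·1000 / 0.35 = 34000 s = 9.444 h.
Half-life 8.67 h → k = ln 2 / 8.67 = 0.07995 h⁻¹ = 1.919 d⁻¹.
Decay over the reach: 55.31·exp(−kt) = 55.31·0.4700 = 26.00 mg/L.
At the second outfall, C = (0.4020·26.00 + 0.03890·150.0) / (0.4020 + 0.03890) = 36.94 mg/L.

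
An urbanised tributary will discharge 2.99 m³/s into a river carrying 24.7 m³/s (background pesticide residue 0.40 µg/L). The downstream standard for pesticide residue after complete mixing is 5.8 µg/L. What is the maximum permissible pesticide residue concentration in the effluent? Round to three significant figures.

At the limit, (Qr·Cr + Qe·Cₑ)/(Qr + Qe) = 5.8:
Cₑ = (27.69·5.8 − 24.70·0.4000) / 2.990 = 50.41 µg/L.

50.4 µg/L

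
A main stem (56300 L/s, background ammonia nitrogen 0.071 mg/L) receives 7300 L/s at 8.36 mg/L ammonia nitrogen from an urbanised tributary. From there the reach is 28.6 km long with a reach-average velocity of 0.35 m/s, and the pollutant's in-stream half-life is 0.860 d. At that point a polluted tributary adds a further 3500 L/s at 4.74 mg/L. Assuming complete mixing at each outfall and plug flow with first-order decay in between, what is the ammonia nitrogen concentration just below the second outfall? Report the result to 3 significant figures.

0.699 mg/L

Conservation of mass: C = (56300·0.07100 + 7300·8.360) / 63600 = 65030/63600 = 1.022 mg/L; combined flow 63600 L/s.
Travel time t = 28.6·1000 / 0.35 = 81710 s = 22.70 h.
Half-life 0.860 d → k = ln 2 / 0.860 = 0.8060 d⁻¹.
Applying C = C₀e^(−kt): 1.022 × 0.4666 = 0.4771 mg/L.
Second outfall: C = (63600·0.4771 + 3500·4.740)/67100 = 0.6994 mg/L.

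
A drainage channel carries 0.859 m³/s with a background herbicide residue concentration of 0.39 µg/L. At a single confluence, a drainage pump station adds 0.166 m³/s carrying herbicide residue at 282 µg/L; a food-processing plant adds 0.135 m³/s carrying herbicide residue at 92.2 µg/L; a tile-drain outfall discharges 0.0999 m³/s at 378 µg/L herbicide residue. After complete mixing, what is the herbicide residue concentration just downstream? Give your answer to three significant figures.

After mixing, C = (0.8590·0.3900 + 0.1660·282.0 + 0.1350·92.20 + 0.09990·378.0) / 1.260 = 97.36/1.260 = 77.27 µg/L.

77.3 µg/L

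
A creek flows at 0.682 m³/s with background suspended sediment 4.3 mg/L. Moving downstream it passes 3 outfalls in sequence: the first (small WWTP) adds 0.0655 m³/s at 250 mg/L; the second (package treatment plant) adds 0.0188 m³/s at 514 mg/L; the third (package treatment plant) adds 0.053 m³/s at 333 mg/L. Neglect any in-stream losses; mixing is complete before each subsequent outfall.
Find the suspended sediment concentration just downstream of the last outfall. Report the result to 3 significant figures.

56.9 mg/L

Outfall 1: combined Q = 0.7475 m³/s; C = (0.6820·4.300 + 0.06550·250.0)/0.7475 = 25.83 mg/L.
Outfall 2: combined Q = 0.7663 m³/s; C = (0.7475·25.83 + 0.01880·514.0)/0.7663 = 37.81 mg/L.
Outfall 3: combined Q = 0.8193 m³/s; C = (0.7663·37.81 + 0.05300·333.0)/0.8193 = 56.90 mg/L.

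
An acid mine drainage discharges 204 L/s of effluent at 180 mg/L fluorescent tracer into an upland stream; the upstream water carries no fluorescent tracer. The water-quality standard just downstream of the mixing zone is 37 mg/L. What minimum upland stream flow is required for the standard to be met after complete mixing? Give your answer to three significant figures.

788 L/s

Set C_mix = 37: (Q·0 + 204.0·180.0) / (Q + 204.0) = 37
→ Q = 204.0·(180.0 − 37)/(37 − 0) = 788.4 L/s.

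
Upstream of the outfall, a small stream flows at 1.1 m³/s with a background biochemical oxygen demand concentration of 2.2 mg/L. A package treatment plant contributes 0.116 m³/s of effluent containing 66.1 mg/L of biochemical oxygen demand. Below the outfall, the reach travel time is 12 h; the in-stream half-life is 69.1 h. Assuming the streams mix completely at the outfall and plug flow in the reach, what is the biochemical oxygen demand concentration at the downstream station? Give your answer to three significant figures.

Mass balance: C = (1.100·2.200 + 0.1160·66.10) / 1.216 = 10.09/1.216 = 8.296 mg/L.
Half-life 69.1 h → k = ln 2 / 69.1 = 0.01003 h⁻¹ = 0.2407 d⁻¹.
After decay, C = 8.296 × e^(−kt) = 8.296 × 0.8866 = 7.355 mg/L.

7.35 mg/L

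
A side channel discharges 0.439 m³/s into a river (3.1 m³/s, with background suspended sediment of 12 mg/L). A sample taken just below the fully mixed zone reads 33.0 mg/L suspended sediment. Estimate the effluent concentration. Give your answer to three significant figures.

181 mg/L

Mass balance: 3.100·12.00 + 0.4390·Cₑ = 3.539·33.00
→ Cₑ = (3.539·33.00 − 3.100·12.00) / 0.4390 = 181.3 mg/L.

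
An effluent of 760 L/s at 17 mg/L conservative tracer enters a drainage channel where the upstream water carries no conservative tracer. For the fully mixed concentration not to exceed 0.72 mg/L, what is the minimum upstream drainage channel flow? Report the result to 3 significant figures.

Set C_mix = 0.72: (Q·0 + 760.0·17.00) / (Q + 760.0) = 0.72
→ Q = 760.0·(17.00 − 0.72)/(0.72 − 0) = 17180 L/s.

17200 L/s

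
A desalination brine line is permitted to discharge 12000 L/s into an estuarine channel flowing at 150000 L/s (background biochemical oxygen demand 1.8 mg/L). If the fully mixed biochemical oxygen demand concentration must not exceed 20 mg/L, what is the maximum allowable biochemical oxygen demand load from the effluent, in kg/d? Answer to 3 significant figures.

257000 kg/d

Mass balance at the limit: 150000·1.800 + 12000·Cₑ = 162000·20 → Cₑ = 247.5 mg/L.
12000 L/s = 12.00 m³/s. Load = 12.00 m³/s × 247.5 g/m³ × 86 400 s/d = 256600 kg/d.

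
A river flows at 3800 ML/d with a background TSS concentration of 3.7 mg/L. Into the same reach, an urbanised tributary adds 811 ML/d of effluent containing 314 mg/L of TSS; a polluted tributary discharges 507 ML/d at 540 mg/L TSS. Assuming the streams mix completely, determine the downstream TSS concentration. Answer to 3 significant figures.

106 mg/L

Conservation of mass: C = (3800·3.700 + 811.0·314.0 + 507.0·540.0) / 5118 = 542500/5118 = 106.0 mg/L.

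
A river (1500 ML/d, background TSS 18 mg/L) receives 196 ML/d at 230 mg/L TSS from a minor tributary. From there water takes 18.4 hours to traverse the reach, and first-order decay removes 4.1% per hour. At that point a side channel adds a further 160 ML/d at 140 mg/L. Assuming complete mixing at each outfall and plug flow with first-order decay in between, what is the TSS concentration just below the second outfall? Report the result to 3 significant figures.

Conservation of mass: C = (1500·18.00 + 196.0·230.0) / 1696 = 72080/1696 = 42.50 mg/L; combined flow 1696 ML/d.
4.1%/h lost → k = −ln(1 − 0.041) = 0.04186 h⁻¹.
After decay, C = 42.50 × e^(−kt) = 42.50 × 0.4629 = 19.67 mg/L.
At the second outfall, C = (1696·19.67 + 160.0·140.0) / (1696 + 160.0) = 30.05 mg/L.

30.0 mg/L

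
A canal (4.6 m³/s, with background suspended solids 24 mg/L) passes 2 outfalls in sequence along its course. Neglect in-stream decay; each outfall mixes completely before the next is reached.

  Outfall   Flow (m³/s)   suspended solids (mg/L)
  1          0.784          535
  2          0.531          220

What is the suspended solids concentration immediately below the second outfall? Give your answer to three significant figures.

109 mg/L

Below outfall 1: Q → 5.384 m³/s, C = (4.600·24.00 + 0.7840·535.0)/5.384 = 98.41 mg/L.
Below outfall 2: Q → 5.915 m³/s, C = (5.384·98.41 + 0.5310·220.0)/5.915 = 109.3 mg/L.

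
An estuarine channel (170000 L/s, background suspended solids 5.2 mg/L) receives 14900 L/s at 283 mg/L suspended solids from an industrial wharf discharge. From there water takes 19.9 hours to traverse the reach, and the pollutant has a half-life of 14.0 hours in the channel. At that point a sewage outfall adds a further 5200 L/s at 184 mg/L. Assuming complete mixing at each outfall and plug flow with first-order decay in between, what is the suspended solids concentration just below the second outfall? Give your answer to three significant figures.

Flow-weighted average: C = (170000·5.200 + 14900·283.0) / 184900 = 5101000/184900 = 27.59 mg/L; combined flow 184900 L/s.
Half-life 14.0 h → k = ln 2 / 14.0 = 0.04951 h⁻¹ = 1.188 d⁻¹.
Applying C = C₀e^(−kt): 27.59 × 0.3733 = 10.30 mg/L.
At the second outfall, C = (184900·10.30 + 5200·184.0) / (184900 + 5200) = 15.05 mg/L.

15.1 mg/L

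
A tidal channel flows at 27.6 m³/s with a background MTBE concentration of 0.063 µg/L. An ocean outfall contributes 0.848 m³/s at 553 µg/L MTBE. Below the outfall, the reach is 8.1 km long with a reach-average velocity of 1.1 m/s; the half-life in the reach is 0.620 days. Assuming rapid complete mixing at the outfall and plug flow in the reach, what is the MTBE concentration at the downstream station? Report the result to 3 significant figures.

Mixed concentration C = ΣQC/ΣQ = (27.60·0.06300 + 0.8480·553.0) / 28.45 = 470.7/28.45 = 16.55 µg/L.
Travel time t = 8.1·1000 / 1.1 = 7364 s = 2.045 h.
Half-life 0.620 d → k = ln 2 / 0.620 = 1.118 d⁻¹.
After decay, C = 16.55 × e^(−kt) = 16.55 × 0.9091 = 15.04 µg/L.

15.0 µg/L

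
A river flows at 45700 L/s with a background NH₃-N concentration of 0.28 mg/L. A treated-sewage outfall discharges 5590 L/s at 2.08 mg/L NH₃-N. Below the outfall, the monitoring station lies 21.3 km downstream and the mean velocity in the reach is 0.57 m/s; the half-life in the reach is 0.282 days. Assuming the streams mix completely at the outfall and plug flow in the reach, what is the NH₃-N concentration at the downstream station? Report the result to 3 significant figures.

Mixed concentration C = ΣQC/ΣQ = (45700·0.2800 + 5590·2.080) / 51290 = 24420/51290 = 0.4762 mg/L.
Travel time t = 21.3·1000 / 0.57 = 37370 s = 10.38 h.
Half-life 0.282 d → k = ln 2 / 0.282 = 2.458 d⁻¹.
After decay, C = 0.4762 × e^(−kt) = 0.4762 × 0.3454 = 0.1645 mg/L.

0.164 mg/L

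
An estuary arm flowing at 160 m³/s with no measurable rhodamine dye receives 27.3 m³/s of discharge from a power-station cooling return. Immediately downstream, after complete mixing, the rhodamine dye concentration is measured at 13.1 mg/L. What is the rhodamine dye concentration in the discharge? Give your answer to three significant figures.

Mass balance: 160.0·0 + 27.30·Cₑ = 187.3·13.10
→ Cₑ = (187.3·13.10 − 160.0·0) / 27.30 = 89.88 mg/L.

89.9 mg/L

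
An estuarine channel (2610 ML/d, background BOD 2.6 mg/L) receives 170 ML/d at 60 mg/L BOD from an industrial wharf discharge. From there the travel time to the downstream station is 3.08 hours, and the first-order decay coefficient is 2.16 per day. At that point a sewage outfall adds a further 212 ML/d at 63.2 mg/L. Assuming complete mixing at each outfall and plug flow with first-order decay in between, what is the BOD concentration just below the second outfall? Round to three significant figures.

Conservation of mass: C = (2610·2.600 + 170.0·60.00) / 2780 = 16990/2780 = 6.110 mg/L; combined flow 2780 ML/d.
After decay, C = 6.110 × e^(−kt) = 6.110 × 0.7579 = 4.631 mg/L.
Second outfall: C = (2780·4.631 + 212.0·63.20)/2992 = 8.781 mg/L.

8.78 mg/L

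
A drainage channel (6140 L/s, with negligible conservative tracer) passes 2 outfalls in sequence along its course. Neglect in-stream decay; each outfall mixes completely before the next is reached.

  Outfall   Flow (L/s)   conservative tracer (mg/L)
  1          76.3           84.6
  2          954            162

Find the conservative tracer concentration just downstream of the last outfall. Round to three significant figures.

22.5 mg/L

Outfall 1: combined Q = 6216 L/s; C = (6140·0 + 76.30·84.60)/6216 = 1.038 mg/L.
Outfall 2: combined Q = 7170 L/s; C = (6216·1.038 + 954.0·162.0)/7170 = 22.45 mg/L.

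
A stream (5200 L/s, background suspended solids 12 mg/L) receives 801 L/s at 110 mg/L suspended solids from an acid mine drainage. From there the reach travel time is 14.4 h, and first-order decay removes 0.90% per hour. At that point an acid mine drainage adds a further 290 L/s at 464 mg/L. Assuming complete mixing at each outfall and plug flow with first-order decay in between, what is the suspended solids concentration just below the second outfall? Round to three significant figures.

After mixing, C = (5200·12.00 + 801.0·110.0) / 6001 = 150500/6001 = 25.08 mg/L; combined flow 6001 L/s.
0.90%/h lost → k = −ln(1 − 0.009) = 0.009041 h⁻¹.
Decay over the reach: 25.08·exp(−kt) = 25.08·0.8779 = 22.02 mg/L.
At the second outfall, C = (6001·22.02 + 290.0·464.0) / (6001 + 290.0) = 42.39 mg/L.

42.4 mg/L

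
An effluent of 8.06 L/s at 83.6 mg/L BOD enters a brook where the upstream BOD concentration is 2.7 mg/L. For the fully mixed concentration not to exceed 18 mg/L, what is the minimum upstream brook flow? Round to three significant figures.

Set C_mix = 18: (Q·2.700 + 8.060·83.60) / (Q + 8.060) = 18
→ Q = 8.060·(83.60 − 18)/(18 − 2.700) = 34.56 L/s.

34.6 L/s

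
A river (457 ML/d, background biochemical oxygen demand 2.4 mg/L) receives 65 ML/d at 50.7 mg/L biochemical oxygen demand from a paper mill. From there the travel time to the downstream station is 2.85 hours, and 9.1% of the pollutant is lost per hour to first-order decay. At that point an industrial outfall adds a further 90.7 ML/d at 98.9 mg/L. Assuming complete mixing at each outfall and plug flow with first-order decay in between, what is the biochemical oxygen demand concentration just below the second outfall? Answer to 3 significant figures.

20.1 mg/L

Conservation of mass: C = (457.0·2.400 + 65.00·50.70) / 522.0 = 4392/522.0 = 8.414 mg/L; combined flow 522.0 ML/d.
9.1%/h lost → k = −ln(1 − 0.091) = 0.09541 h⁻¹.
Applying C = C₀e^(−kt): 8.414 × 0.7619 = 6.411 mg/L.
At the second outfall, C = (522.0·6.411 + 90.70·98.90) / (522.0 + 90.70) = 20.10 mg/L.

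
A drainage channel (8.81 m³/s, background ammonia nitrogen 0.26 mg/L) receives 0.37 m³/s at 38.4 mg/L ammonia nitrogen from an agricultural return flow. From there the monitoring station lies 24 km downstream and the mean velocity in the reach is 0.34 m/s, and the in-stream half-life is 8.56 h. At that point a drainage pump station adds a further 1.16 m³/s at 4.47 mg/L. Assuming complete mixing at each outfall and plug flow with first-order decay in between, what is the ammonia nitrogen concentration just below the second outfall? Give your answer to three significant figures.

Mass balance: C = (8.810·0.2600 + 0.3700·38.40) / 9.180 = 16.50/9.180 = 1.797 mg/L; combined flow 9.180 m³/s.
Travel time t = 24·1000 / 0.34 = 70590 s = 19.61 h.
Half-life 8.56 h → k = ln 2 / 8.56 = 0.08098 h⁻¹ = 1.943 d⁻¹.
Decay over the reach: 1.797·exp(−kt) = 1.797·0.2044 = 0.3673 mg/L.
At the second outfall, C = (9.180·0.3673 + 1.160·4.470) / (9.180 + 1.160) = 0.8276 mg/L.

0.828 mg/L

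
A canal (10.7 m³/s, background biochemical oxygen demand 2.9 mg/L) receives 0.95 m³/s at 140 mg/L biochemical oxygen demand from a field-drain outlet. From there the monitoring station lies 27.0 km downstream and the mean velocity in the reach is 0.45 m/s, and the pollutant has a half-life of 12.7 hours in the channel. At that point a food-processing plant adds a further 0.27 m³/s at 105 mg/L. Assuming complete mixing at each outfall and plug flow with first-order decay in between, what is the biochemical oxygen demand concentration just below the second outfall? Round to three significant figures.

7.92 mg/L

After mixing, C = (10.70·2.900 + 0.9500·140.0) / 11.65 = 164.0/11.65 = 14.08 mg/L; combined flow 11.65 m³/s.
Travel time t = 27.0·1000 / 0.45 = 60000 s = 16.67 h.
Half-life 12.7 h → k = ln 2 / 12.7 = 0.05458 h⁻¹ = 1.310 d⁻¹.
Applying C = C₀e^(−kt): 14.08 × 0.4027 = 5.670 mg/L.
Second outfall: C = (11.65·5.670 + 0.2700·105.0)/11.92 = 7.919 mg/L.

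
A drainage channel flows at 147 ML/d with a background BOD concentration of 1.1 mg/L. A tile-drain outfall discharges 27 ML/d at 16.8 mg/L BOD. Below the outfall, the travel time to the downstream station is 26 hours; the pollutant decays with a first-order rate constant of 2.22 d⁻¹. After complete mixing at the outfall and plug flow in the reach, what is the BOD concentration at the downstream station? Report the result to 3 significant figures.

Flow-weighted average: C = (147.0·1.100 + 27.00·16.80) / 174.0 = 615.3/174.0 = 3.536 mg/L.
Decay over the reach: 3.536·exp(−kt) = 3.536·0.09027 = 0.3192 mg/L.

0.319 mg/L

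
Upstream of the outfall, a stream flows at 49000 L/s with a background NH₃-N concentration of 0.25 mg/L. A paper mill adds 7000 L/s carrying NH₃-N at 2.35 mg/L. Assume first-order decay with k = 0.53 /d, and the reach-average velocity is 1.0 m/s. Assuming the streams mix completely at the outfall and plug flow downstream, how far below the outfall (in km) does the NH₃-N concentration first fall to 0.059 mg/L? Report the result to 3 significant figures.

352 km

Conservation of mass: C = (49000·0.2500 + 7000·2.350) / 56000 = 28700/56000 = 0.5125 mg/L.
Set 0.5125·exp(−k·t) = 0.059 → t = ln(0.5125/0.059)/k = 352400 s = 97.89 h.
Distance = v·t = 1.0·352400 = 352400 m = 352.4 km.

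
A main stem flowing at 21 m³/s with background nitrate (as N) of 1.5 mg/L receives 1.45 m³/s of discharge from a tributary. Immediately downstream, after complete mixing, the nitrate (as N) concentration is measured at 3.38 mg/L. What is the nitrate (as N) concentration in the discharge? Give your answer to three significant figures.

30.6 mg/L

Mass balance: 21.00·1.500 + 1.450·Cₑ = 22.45·3.380
→ Cₑ = (22.45·3.380 − 21.00·1.500) / 1.450 = 30.61 mg/L.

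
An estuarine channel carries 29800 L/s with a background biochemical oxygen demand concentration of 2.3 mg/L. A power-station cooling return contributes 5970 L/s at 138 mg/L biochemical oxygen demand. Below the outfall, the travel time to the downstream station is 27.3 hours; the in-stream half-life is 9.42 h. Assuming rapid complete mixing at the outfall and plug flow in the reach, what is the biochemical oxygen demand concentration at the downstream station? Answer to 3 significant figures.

Flow-weighted average: C = (29800·2.300 + 5970·138.0) / 35770 = 892400/35770 = 24.95 mg/L.
Half-life 9.42 h → k = ln 2 / 9.42 = 0.07358 h⁻¹ = 1.766 d⁻¹.
First-order decay: C = 24.95·exp(−k·t) = 24.95·0.1341 = 3.347 mg/L.

3.35 mg/L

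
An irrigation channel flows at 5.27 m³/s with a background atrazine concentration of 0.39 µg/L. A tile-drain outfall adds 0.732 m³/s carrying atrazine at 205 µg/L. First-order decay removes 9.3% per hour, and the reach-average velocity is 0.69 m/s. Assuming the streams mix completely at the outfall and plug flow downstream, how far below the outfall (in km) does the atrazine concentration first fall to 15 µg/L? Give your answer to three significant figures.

13.3 km

After mixing, C = (5.270·0.3900 + 0.7320·205.0) / 6.002 = 152.1/6.002 = 25.34 µg/L.
9.3%/h lost → k = −ln(1 − 0.093) = 0.09761 h⁻¹.
Set 25.34·exp(−k·t) = 15 → t = ln(25.34/15)/k = 19340 s = 5.373 h.
Distance = v·t = 0.69·19340 = 13350 m = 13.35 km.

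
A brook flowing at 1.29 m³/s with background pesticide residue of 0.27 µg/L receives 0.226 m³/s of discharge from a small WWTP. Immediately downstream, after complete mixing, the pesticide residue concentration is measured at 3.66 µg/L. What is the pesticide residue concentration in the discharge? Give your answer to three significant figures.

23.0 µg/L

Mass balance: 1.290·0.2700 + 0.2260·Cₑ = 1.516·3.660
→ Cₑ = (1.516·3.660 − 1.290·0.2700) / 0.2260 = 23.01 µg/L.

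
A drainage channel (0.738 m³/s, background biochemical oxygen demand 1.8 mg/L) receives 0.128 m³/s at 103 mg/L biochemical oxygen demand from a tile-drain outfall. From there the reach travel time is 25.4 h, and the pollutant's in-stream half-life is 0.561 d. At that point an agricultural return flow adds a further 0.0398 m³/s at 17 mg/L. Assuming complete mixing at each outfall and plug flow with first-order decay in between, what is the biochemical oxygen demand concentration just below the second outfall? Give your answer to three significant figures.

Conservation of mass: C = (0.7380·1.800 + 0.1280·103.0) / 0.8660 = 14.51/0.8660 = 16.76 mg/L; combined flow 0.8660 m³/s.
Half-life 0.561 d → k = ln 2 / 0.561 = 1.236 d⁻¹.
Decay over the reach: 16.76·exp(−kt) = 16.76·0.2705 = 4.532 mg/L.
Second outfall: C = (0.8660·4.532 + 0.03980·17.00)/0.9058 = 5.080 mg/L.

5.08 mg/L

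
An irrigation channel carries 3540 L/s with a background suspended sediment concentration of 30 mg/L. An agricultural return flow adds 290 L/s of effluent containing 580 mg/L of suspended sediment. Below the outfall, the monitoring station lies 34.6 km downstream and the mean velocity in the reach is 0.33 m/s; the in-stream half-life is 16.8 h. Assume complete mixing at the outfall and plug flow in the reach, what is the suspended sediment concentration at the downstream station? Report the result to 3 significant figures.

21.5 mg/L

Mixed concentration C = ΣQC/ΣQ = (3540·30.00 + 290.0·580.0) / 3830 = 274400/3830 = 71.64 mg/L.
Travel time t = 34.6·1000 / 0.33 = 104800 s = 29.12 h.
Half-life 16.8 h → k = ln 2 / 16.8 = 0.04126 h⁻¹ = 0.9902 d⁻¹.
Decay over the reach: 71.64·exp(−kt) = 71.64·0.3007 = 21.54 mg/L.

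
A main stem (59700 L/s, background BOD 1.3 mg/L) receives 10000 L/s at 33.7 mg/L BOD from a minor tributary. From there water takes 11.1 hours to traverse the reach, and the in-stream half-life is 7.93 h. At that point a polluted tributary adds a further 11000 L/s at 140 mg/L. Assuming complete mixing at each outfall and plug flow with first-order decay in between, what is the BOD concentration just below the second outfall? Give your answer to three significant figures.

21.0 mg/L

Flow-weighted average: C = (59700·1.300 + 10000·33.70) / 69700 = 414600/69700 = 5.948 mg/L; combined flow 69700 L/s.
Half-life 7.93 h → k = ln 2 / 7.93 = 0.08741 h⁻¹ = 2.098 d⁻¹.
After decay, C = 5.948 × e^(−kt) = 5.948 × 0.3790 = 2.254 mg/L.
At the second outfall, C = (69700·2.254 + 11000·140.0) / (69700 + 11000) = 21.03 mg/L.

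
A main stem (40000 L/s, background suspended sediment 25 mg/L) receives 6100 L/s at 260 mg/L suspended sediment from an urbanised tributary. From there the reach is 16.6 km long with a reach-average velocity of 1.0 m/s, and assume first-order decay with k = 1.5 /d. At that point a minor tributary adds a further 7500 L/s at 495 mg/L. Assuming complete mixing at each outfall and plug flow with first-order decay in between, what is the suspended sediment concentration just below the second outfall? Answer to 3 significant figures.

After mixing, C = (40000·25.00 + 6100·260.0) / 46100 = 2586000/46100 = 56.10 mg/L; combined flow 46100 L/s.
Travel time t = 16.6·1000 / 1.0 = 16600 s = 4.611 h.
Applying C = C₀e^(−kt): 56.10 × 0.7496 = 42.05 mg/L.
Second outfall: C = (46100·42.05 + 7500·495.0)/53600 = 105.4 mg/L.

105 mg/L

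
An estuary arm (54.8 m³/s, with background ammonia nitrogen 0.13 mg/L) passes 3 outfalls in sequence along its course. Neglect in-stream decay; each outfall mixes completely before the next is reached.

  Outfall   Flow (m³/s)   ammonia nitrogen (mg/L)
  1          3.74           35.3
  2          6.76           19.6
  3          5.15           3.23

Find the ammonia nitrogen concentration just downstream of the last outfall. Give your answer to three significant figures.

Below outfall 1: Q → 58.54 m³/s, C = (54.80·0.1300 + 3.740·35.30)/58.54 = 2.377 mg/L.
Below outfall 2: Q → 65.30 m³/s, C = (58.54·2.377 + 6.760·19.60)/65.30 = 4.160 mg/L.
Below outfall 3: Q → 70.45 m³/s, C = (65.30·4.160 + 5.150·3.230)/70.45 = 4.092 mg/L.

4.09 mg/L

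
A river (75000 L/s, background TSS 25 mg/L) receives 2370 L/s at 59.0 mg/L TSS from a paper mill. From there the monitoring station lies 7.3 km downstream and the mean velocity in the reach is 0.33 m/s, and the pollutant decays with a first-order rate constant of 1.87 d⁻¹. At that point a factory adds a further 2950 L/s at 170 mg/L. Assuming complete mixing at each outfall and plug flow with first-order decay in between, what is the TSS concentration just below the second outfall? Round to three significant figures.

21.8 mg/L

After mixing, C = (75000·25.00 + 2370·59.00) / 77370 = 2015000/77370 = 26.04 mg/L; combined flow 77370 L/s.
Travel time t = 7.3·1000 / 0.33 = 22120 s = 6.145 h.
Decay over the reach: 26.04·exp(−kt) = 26.04·0.6195 = 16.13 mg/L.
Second outfall: C = (77370·16.13 + 2950·170.0)/80320 = 21.78 mg/L.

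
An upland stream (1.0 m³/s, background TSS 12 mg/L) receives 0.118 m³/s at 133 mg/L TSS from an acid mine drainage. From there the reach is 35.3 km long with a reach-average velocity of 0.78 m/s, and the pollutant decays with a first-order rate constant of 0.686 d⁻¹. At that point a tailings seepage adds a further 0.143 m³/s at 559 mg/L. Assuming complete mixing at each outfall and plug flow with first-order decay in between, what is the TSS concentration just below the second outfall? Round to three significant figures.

78.7 mg/L

After mixing, C = (1.000·12.00 + 0.1180·133.0) / 1.118 = 27.69/1.118 = 24.77 mg/L; combined flow 1.118 m³/s.
Travel time t = 35.3·1000 / 0.78 = 45260 s = 12.57 h.
After decay, C = 24.77 × e^(−kt) = 24.77 × 0.6981 = 17.29 mg/L.
At the second outfall, C = (1.118·17.29 + 0.1430·559.0) / (1.118 + 0.1430) = 78.72 mg/L.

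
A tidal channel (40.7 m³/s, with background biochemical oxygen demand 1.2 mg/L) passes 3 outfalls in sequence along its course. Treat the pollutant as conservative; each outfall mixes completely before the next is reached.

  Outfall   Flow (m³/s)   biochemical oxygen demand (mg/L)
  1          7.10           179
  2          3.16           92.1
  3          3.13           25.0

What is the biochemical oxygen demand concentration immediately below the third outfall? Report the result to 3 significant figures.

31.2 mg/L

Outfall 1: combined Q = 47.80 m³/s; C = (40.70·1.200 + 7.100·179.0)/47.80 = 27.61 mg/L.
Outfall 2: combined Q = 50.96 m³/s; C = (47.80·27.61 + 3.160·92.10)/50.96 = 31.61 mg/L.
Outfall 3: combined Q = 54.09 m³/s; C = (50.96·31.61 + 3.130·25.00)/54.09 = 31.23 mg/L.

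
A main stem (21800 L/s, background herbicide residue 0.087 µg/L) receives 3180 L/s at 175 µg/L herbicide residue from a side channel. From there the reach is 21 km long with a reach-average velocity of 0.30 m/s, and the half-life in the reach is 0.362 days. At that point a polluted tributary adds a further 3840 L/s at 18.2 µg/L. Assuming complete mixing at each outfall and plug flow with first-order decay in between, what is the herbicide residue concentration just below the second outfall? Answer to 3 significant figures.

6.53 µg/L

After mixing, C = (21800·0.08700 + 3180·175.0) / 24980 = 558400/24980 = 22.35 µg/L; combined flow 24980 L/s.
Travel time t = 21·1000 / 0.30 = 70000 s = 19.44 h.
Half-life 0.362 d → k = ln 2 / 0.362 = 1.915 d⁻¹.
Applying C = C₀e^(−kt): 22.35 × 0.2120 = 4.738 µg/L.
At the second outfall, C = (24980·4.738 + 3840·18.20) / (24980 + 3840) = 6.532 µg/L.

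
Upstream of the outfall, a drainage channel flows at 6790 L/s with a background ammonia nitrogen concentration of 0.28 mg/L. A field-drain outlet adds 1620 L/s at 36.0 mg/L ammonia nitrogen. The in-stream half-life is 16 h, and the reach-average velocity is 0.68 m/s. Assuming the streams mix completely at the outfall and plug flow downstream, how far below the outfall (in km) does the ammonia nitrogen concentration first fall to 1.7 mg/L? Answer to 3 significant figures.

Conservation of mass: C = (6790·0.2800 + 1620·36.00) / 8410 = 60220/8410 = 7.161 mg/L.
Half-life 16 h → k = ln 2 / 16 = 0.04332 h⁻¹ = 1.040 d⁻¹.
Set 7.161·exp(−k·t) = 1.7 → t = ln(7.161/1.7)/k = 119500 s = 33.19 h.
Distance = v·t = 0.68·119500 = 81260 m = 81.26 km.

81.3 km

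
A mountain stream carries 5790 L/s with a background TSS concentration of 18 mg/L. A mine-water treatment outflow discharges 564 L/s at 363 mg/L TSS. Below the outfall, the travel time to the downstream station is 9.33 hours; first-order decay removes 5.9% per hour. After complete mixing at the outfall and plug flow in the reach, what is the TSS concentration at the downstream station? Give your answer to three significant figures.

27.6 mg/L

Conservation of mass: C = (5790·18.00 + 564.0·363.0) / 6354 = 309000/6354 = 48.62 mg/L.
5.9%/h lost → k = −ln(1 − 0.059) = 0.06081 h⁻¹.
After decay, C = 48.62 × e^(−kt) = 48.62 × 0.5670 = 27.57 mg/L.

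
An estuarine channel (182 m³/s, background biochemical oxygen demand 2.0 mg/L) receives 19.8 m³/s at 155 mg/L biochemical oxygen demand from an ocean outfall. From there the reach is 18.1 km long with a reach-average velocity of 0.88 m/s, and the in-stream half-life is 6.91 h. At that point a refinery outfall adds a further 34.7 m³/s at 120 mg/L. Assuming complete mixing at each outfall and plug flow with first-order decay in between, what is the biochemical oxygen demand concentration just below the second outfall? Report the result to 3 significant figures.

Mass balance: C = (182.0·2.000 + 19.80·155.0) / 201.8 = 3433/201.8 = 17.01 mg/L; combined flow 201.8 m³/s.
Travel time t = 18.1·1000 / 0.88 = 20570 s = 5.713 h.
Half-life 6.91 h → k = ln 2 / 6.91 = 0.1003 h⁻¹ = 2.407 d⁻¹.
Applying C = C₀e^(−kt): 17.01 × 0.5638 = 9.591 mg/L.
Second outfall: C = (201.8·9.591 + 34.70·120.0)/236.5 = 25.79 mg/L.

25.8 mg/L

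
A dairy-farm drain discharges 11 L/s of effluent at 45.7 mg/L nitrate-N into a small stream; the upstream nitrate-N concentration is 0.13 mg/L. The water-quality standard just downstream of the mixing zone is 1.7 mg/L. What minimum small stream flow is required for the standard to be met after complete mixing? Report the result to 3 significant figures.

Set C_mix = 1.7: (Q·0.1300 + 11.00·45.70) / (Q + 11.00) = 1.7
→ Q = 11.00·(45.70 − 1.7)/(1.7 − 0.1300) = 308.3 L/s.

308 L/s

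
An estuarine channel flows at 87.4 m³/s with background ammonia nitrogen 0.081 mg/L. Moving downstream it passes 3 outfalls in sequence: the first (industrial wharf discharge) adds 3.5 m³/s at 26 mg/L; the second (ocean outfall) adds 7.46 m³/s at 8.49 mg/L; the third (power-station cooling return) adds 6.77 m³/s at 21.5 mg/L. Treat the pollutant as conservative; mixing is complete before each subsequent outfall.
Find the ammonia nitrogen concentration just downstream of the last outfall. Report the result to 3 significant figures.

Below outfall 1: Q → 90.90 m³/s, C = (87.40·0.08100 + 3.500·26.00)/90.90 = 1.079 mg/L.
Below outfall 2: Q → 98.36 m³/s, C = (90.90·1.079 + 7.460·8.490)/98.36 = 1.641 mg/L.
Below outfall 3: Q → 105.1 m³/s, C = (98.36·1.641 + 6.770·21.50)/105.1 = 2.920 mg/L.

2.92 mg/L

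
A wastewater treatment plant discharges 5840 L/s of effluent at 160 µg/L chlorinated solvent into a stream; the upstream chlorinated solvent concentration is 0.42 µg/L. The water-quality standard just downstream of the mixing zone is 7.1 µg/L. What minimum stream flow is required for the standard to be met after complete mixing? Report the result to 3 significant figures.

134000 L/s

Set C_mix = 7.1: (Q·0.4200 + 5840·160.0) / (Q + 5840) = 7.1
→ Q = 5840·(160.0 − 7.1)/(7.1 − 0.4200) = 133700 L/s.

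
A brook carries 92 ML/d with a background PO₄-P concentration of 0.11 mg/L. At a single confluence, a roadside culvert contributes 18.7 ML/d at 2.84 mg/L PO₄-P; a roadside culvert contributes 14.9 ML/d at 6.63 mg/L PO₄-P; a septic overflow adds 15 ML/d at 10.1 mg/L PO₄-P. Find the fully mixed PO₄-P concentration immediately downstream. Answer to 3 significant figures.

2.23 mg/L

Conservation of mass: C = (92.00·0.1100 + 18.70·2.840 + 14.90·6.630 + 15.00·10.10) / 140.6 = 313.5/140.6 = 2.230 mg/L.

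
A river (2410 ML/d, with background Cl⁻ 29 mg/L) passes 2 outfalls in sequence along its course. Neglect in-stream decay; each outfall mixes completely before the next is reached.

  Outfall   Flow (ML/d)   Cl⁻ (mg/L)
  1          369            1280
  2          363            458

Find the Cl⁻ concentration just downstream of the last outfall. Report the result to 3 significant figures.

Outfall 1: combined Q = 2779 ML/d; C = (2410·29.00 + 369.0·1280)/2779 = 195.1 mg/L.
Outfall 2: combined Q = 3142 ML/d; C = (2779·195.1 + 363.0·458.0)/3142 = 225.5 mg/L.

225 mg/L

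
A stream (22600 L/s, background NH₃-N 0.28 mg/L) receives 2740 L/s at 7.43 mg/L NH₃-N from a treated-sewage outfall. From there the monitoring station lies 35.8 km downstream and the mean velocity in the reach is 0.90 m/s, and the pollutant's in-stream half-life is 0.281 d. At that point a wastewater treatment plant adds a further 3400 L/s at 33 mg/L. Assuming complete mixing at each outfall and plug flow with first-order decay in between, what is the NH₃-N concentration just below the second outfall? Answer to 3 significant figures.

After mixing, C = (22600·0.2800 + 2740·7.430) / 25340 = 26690/25340 = 1.053 mg/L; combined flow 25340 L/s.
Travel time t = 35.8·1000 / 0.90 = 39780 s = 11.05 h.
Half-life 0.281 d → k = ln 2 / 0.281 = 2.467 d⁻¹.
After decay, C = 1.053 × e^(−kt) = 1.053 × 0.3212 = 0.3383 mg/L.
Second outfall: C = (25340·0.3383 + 3400·33.00)/28740 = 4.202 mg/L.

4.20 mg/L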